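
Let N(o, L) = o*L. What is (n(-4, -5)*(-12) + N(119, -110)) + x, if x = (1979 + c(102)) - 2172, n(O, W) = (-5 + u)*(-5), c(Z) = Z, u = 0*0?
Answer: -13481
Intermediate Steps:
u = 0
N(o, L) = L*o
n(O, W) = 25 (n(O, W) = (-5 + 0)*(-5) = -5*(-5) = 25)
x = -91 (x = (1979 + 102) - 2172 = 2081 - 2172 = -91)
(n(-4, -5)*(-12) + N(119, -110)) + x = (25*(-12) - 110*119) - 91 = (-300 - 13090) - 91 = -13390 - 91 = -13481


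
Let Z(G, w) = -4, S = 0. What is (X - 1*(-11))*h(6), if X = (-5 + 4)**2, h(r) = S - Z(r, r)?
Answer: 48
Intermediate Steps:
h(r) = 4 (h(r) = 0 - 1*(-4) = 0 + 4 = 4)
X = 1 (X = (-1)**2 = 1)
(X - 1*(-11))*h(6) = (1 - 1*(-11))*4 = (1 + 11)*4 = 12*4 = 48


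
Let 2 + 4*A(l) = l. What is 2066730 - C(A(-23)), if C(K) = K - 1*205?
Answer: 8267765/4 ≈ 2.0669e+6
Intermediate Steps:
A(l) = -½ + l/4
C(K) = -205 + K (C(K) = K - 205 = -205 + K)
2066730 - C(A(-23)) = 2066730 - (-205 + (-½ + (¼)*(-23))) = 2066730 - (-205 + (-½ - 23/4)) = 2066730 - (-205 - 25/4) = 2066730 - 1*(-845/4) = 2066730 + 845/4 = 8267765/4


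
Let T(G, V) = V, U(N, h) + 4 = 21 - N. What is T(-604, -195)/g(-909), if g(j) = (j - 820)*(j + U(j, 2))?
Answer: 15/2261 ≈ 0.0066342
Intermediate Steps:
U(N, h) = 17 - N (U(N, h) = -4 + (21 - N) = 17 - N)
g(j) = -13940 + 17*j (g(j) = (j - 820)*(j + (17 - j)) = (-820 + j)*17 = -13940 + 17*j)
T(-604, -195)/g(-909) = -195/(-13940 + 17*(-909)) = -195/(-13940 - 15453) = -195/(-29393) = -195*(-1/29393) = 15/2261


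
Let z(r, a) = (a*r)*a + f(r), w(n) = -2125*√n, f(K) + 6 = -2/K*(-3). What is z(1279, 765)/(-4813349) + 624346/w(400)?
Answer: -22265191960131433/130820809133750 ≈ -170.20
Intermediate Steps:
f(K) = -6 + 6/K (f(K) = -6 - 2/K*(-3) = -6 + 6/K)
z(r, a) = -6 + 6/r + r*a² (z(r, a) = (a*r)*a + (-6 + 6/r) = r*a² + (-6 + 6/r) = -6 + 6/r + r*a²)
z(1279, 765)/(-4813349) + 624346/w(400) = (-6 + 6/1279 + 1279*765²)/(-4813349) + 624346/((-2125*√400)) = (-6 + 6*(1/1279) + 1279*585225)*(-1/4813349) + 624346/((-2125*20)) = (-6 + 6/1279 + 748502775)*(-1/4813349) + 624346/(-42500) = (957335041557/1279)*(-1/4813349) + 624346*(-1/42500) = -957335041557/6156273371 - 312173/21250 = -22265191960131433/130820809133750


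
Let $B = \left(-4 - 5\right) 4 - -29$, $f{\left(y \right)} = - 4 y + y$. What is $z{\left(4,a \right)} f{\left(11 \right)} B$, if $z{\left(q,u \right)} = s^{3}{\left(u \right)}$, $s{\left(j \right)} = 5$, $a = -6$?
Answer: $28875$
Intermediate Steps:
$z{\left(q,u \right)} = 125$ ($z{\left(q,u \right)} = 5^{3} = 125$)
$f{\left(y \right)} = - 3 y$
$B = -7$ ($B = \left(-9\right) 4 + 29 = -36 + 29 = -7$)
$z{\left(4,a \right)} f{\left(11 \right)} B = 125 \left(\left(-3\right) 11\right) \left(-7\right) = 125 \left(-33\right) \left(-7\right) = \left(-4125\right) \left(-7\right) = 28875$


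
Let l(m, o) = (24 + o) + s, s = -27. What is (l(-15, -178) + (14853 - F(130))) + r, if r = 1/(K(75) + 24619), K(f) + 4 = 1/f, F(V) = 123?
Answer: 26859287249/1846126 ≈ 14549.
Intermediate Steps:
K(f) = -4 + 1/f
r = 75/1846126 (r = 1/((-4 + 1/75) + 24619) = 1/(-299/75 + 24619) = 1/(1846126/75) = 75/1846126 ≈ 4.0626e-5)
l(m, o) = -3 + o (l(m, o) = (24 + o) - 27 = -3 + o)
(l(-15, -178) + (14853 - F(130))) + r = ((-3 - 178) + (14853 - 1*123)) + 75/1846126 = (-181 + (14853 - 123)) + 75/1846126 = (-181 + 14730) + 75/1846126 = 14549 + 75/1846126 = 26859287249/1846126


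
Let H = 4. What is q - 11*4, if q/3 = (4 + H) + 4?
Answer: -8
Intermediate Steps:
q = 36 (q = 3*((4 + 4) + 4) = 3*(8 + 4) = 3*12 = 36)
q - 11*4 = 36 - 11*4 = 36 - 44 = -8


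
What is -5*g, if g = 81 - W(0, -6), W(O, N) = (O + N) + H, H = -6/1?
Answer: -465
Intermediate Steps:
H = -6 (H = -6*1 = -6)
W(O, N) = -6 + N + O (W(O, N) = (O + N) - 6 = (N + O) - 6 = -6 + N + O)
g = 93 (g = 81 - (-6 - 6 + 0) = 81 - 1*(-12) = 81 + 12 = 93)
-5*g = -5*93 = -465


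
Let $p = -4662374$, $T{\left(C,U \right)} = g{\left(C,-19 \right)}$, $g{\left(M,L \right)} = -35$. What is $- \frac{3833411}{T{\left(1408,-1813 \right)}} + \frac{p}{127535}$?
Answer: $\frac{97746177759}{892745} \approx 1.0949 \cdot 10^{5}$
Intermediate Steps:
$T{\left(C,U \right)} = -35$
$- \frac{3833411}{T{\left(1408,-1813 \right)}} + \frac{p}{127535} = - \frac{3833411}{-35} - \frac{4662374}{127535} = \left(-3833411\right) \left(- \frac{1}{35}\right) - \frac{4662374}{127535} = \frac{3833411}{35} - \frac{4662374}{127535} = \frac{97746177759}{892745}$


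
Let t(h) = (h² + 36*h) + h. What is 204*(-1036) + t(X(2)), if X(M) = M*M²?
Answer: -210984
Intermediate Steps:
X(M) = M³
t(h) = h² + 37*h
204*(-1036) + t(X(2)) = 204*(-1036) + 2³*(37 + 2³) = -211344 + 8*(37 + 8) = -211344 + 8*45 = -211344 + 360 = -210984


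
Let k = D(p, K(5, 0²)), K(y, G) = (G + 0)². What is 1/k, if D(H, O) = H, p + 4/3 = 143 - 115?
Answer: 3/80 ≈ 0.037500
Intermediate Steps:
p = 80/3 (p = -4/3 + (143 - 115) = -4/3 + 28 = 80/3 ≈ 26.667)
K(y, G) = G²
k = 80/3 ≈ 26.667
1/k = 1/(80/3) = 3/80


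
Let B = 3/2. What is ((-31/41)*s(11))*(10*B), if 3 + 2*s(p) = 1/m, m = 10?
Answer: 2697/164 ≈ 16.445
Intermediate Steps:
B = 3/2 (B = 3*(1/2) = 3/2 ≈ 1.5000)
s(p) = -29/20 (s(p) = -3/2 + (1/2)/10 = -3/2 + (1/2)*(1/10) = -3/2 + 1/20 = -29/20)
((-31/41)*s(11))*(10*B) = (-31/41*(-29/20))*(10*(3/2)) = (-31*1/41*(-29/20))*15 = -31/41*(-29/20)*15 = (899/820)*15 = 2697/164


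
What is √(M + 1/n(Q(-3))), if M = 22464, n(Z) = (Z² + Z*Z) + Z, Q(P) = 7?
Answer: √247665705/105 ≈ 149.88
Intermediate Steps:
n(Z) = Z + 2*Z² (n(Z) = (Z² + Z²) + Z = 2*Z² + Z = Z + 2*Z²)
√(M + 1/n(Q(-3))) = √(22464 + 1/(7*(1 + 2*7))) = √(22464 + 1/(7*(1 + 14))) = √(22464 + 1/(7*15)) = √(22464 + 1/105) = √(2358721/105) = √247665705/105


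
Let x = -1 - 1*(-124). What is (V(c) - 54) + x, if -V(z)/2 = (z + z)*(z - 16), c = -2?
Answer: -75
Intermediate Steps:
x = 123 (x = -1 + 124 = 123)
V(z) = -4*z*(-16 + z) (V(z) = -2*(z + z)*(z - 16) = -2*2*z*(-16 + z) = -4*z*(-16 + z))
(V(c) - 54) + x = (4*(-2)*(16 - 1*(-2)) - 54) + 123 = (4*(-2)*(16 + 2) - 54) + 123 = (4*(-2)*18 - 54) + 123 = (-144 - 54) + 123 = -198 + 123 = -75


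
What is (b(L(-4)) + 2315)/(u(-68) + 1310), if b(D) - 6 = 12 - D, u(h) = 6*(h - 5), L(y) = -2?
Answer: 2335/872 ≈ 2.6778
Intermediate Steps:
u(h) = -30 + 6*h (u(h) = 6*(-5 + h) = -30 + 6*h)
b(D) = 18 - D (b(D) = 6 + (12 - D) = 18 - D)
(b(L(-4)) + 2315)/(u(-68) + 1310) = ((18 - 1*(-2)) + 2315)/((-30 + 6*(-68)) + 1310) = ((18 + 2) + 2315)/((-30 - 408) + 1310) = (20 + 2315)/(-438 + 1310) = 2335/872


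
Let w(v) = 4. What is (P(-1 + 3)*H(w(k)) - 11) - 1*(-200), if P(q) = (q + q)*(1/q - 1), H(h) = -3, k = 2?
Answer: 195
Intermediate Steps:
P(q) = 2*q*(-1 + 1/q) (P(q) = (2*q)*(-1 + 1/q) = 2*q*(-1 + 1/q))
(P(-1 + 3)*H(w(k)) - 11) - 1*(-200) = ((2 - 2*(-1 + 3))*(-3) - 11) - 1*(-200) = ((2 - 2*2)*(-3) - 11) + 200 = ((2 - 4)*(-3) - 11) + 200 = (-2*(-3) - 11) + 200 = (6 - 11) + 200 = -5 + 200 = 195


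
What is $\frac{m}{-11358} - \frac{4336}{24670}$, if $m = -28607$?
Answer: $\frac{328243201}{140100930} \approx 2.3429$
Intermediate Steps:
$\frac{m}{-11358} - \frac{4336}{24670} = - \frac{28607}{-11358} - \frac{4336}{24670} = \left(-28607\right) \left(- \frac{1}{11358}\right) - \frac{2168}{12335} = \frac{28607}{11358} - \frac{2168}{12335} = \frac{328243201}{140100930}$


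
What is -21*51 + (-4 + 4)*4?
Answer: -1071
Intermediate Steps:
-21*51 + (-4 + 4)*4 = -1071 + 0*4 = -1071 + 0 = -1071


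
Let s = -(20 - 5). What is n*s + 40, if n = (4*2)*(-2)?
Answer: 280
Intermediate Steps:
s = -15 (s = -1*15 = -15)
n = -16 (n = 8*(-2) = -16)
n*s + 40 = -16*(-15) + 40 = 240 + 40 = 280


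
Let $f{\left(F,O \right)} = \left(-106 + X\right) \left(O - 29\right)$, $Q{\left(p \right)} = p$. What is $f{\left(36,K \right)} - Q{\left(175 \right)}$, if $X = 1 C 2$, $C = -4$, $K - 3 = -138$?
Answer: $18521$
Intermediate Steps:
$K = -135$ ($K = 3 - 138 = -135$)
$X = -8$ ($X = 1 \left(-4\right) 2 = \left(-4\right) 2 = -8$)
$f{\left(F,O \right)} = 3306 - 114 O$ ($f{\left(F,O \right)} = \left(-106 - 8\right) \left(O - 29\right) = - 114 \left(-29 + O\right) = 3306 - 114 O$)
$f{\left(36,K \right)} - Q{\left(175 \right)} = \left(3306 - -15390\right) - 175 = \left(3306 + 15390\right) - 175 = 18696 - 175 = 18521$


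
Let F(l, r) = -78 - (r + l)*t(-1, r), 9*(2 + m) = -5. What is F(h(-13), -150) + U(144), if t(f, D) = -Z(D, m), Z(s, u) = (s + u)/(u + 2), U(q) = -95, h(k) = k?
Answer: -224664/5 ≈ -44933.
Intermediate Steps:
m = -23/9 (m = -2 + (⅑)*(-5) = -2 - 5/9 = -23/9 ≈ -2.5556)
Z(s, u) = (s + u)/(2 + u)
t(f, D) = -23/5 + 9*D/5 (t(f, D) = -(D - 23/9)/(2 - 23/9) = -(-23/9 + D)/(-5/9) = -(-9)*(-23/9 + D)/5 = -(23/5 - 9*D/5) = -23/5 + 9*D/5)
F(l, r) = -78 - (-23/5 + 9*r/5)*(l + r) (F(l, r) = -78 - (r + l)*(-23/5 + 9*r/5) = -78 - (l + r)*(-23/5 + 9*r/5) = -78 - (-23/5 + 9*r/5)*(l + r))
F(h(-13), -150) + U(144) = (-78 - ⅕*(-13)*(-23 + 9*(-150)) - ⅕*(-150)*(-23 + 9*(-150))) - 95 = (-78 - ⅕*(-13)*(-23 - 1350) - ⅕*(-150)*(-23 - 1350)) - 95 = (-78 - ⅕*(-13)*(-1373) - ⅕*(-150)*(-1373)) - 95 = (-78 - 17849/5 - 41190) - 95 = -224189/5 - 95 = -224664/5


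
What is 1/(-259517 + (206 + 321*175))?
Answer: -1/203136 ≈ -4.9228e-6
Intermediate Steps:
1/(-259517 + (206 + 321*175)) = 1/(-259517 + (206 + 56175)) = 1/(-259517 + 56381) = 1/(-203136) = -1/203136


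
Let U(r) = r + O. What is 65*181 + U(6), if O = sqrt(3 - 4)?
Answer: 11771 + I ≈ 11771.0 + 1.0*I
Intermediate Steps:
O = I (O = sqrt(-1) = I ≈ 1.0*I)
U(r) = I + r (U(r) = r + I = I + r)
65*181 + U(6) = 65*181 + (I + 6) = 11765 + (6 + I) = 11771 + I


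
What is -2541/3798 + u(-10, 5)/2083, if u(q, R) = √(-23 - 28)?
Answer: -847/1266 + I*√51/2083 ≈ -0.66904 + 0.0034284*I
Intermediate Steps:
u(q, R) = I*√51 (u(q, R) = √(-51) = I*√51)
-2541/3798 + u(-10, 5)/2083 = -2541/3798 + (I*√51)/2083 = -2541*1/3798 + (I*√51)*(1/2083) = -847/1266 + I*√51/2083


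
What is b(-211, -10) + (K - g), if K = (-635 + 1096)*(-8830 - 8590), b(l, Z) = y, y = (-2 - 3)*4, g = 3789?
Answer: -8034429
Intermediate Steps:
y = -20 (y = -5*4 = -20)
b(l, Z) = -20
K = -8030620 (K = 461*(-17420) = -8030620)
b(-211, -10) + (K - g) = -20 + (-8030620 - 1*3789) = -20 + (-8030620 - 3789) = -20 - 8034409 = -8034429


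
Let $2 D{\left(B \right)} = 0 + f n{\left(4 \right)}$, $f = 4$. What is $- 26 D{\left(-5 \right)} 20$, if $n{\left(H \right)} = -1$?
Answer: $1040$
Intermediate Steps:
$D{\left(B \right)} = -2$ ($D{\left(B \right)} = \frac{0 + 4 \left(-1\right)}{2} = \frac{0 - 4}{2} = \frac{1}{2} \left(-4\right) = -2$)
$- 26 D{\left(-5 \right)} 20 = \left(-26\right) \left(-2\right) 20 = 52 \cdot 20 = 1040$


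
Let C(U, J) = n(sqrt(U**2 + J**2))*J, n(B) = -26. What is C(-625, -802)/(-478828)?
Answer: -5213/119707 ≈ -0.043548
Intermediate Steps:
C(U, J) = -26*J
C(-625, -802)/(-478828) = -26*(-802)/(-478828) = 20852*(-1/478828) = -5213/119707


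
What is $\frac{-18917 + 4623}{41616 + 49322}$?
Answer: $- \frac{7147}{45469} \approx -0.15718$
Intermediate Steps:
$\frac{-18917 + 4623}{41616 + 49322} = - \frac{14294}{90938} = \left(-14294\right) \frac{1}{90938} = - \frac{7147}{45469}$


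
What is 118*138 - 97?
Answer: 16187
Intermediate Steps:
118*138 - 97 = 16284 - 97 = 16187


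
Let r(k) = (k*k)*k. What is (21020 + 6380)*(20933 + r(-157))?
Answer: -105461504000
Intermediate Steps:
r(k) = k³ (r(k) = k²*k = k³)
(21020 + 6380)*(20933 + r(-157)) = (21020 + 6380)*(20933 + (-157)³) = 27400*(20933 - 3869893) = 27400*(-3848960) = -105461504000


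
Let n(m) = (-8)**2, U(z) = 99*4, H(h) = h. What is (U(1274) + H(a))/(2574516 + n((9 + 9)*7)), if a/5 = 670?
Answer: 1873/1287290 ≈ 0.0014550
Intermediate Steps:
a = 3350 (a = 5*670 = 3350)
U(z) = 396
n(m) = 64
(U(1274) + H(a))/(2574516 + n((9 + 9)*7)) = (396 + 3350)/(2574516 + 64) = 3746/2574580 = 3746*(1/2574580) = 1873/1287290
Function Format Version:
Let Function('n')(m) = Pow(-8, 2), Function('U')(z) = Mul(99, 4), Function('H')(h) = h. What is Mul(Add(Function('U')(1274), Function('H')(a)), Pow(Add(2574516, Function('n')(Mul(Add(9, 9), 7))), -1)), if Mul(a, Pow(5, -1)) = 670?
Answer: Rational(1873, 1287290) ≈ 0.0014550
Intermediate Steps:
a = 3350 (a = Mul(5, 670) = 3350)
Function('U')(z) = 396
Function('n')(m) = 64
Mul(Add(Function('U')(1274), Function('H')(a)), Pow(Add(2574516, Function('n')(Mul(Add(9, 9), 7))), -1)) = Mul(Add(396, 3350), Pow(Add(2574516, 64), -1)) = Mul(3746, Pow(2574580, -1)) = Mul(3746, Rational(1, 2574580)) = Rational(1873, 1287290)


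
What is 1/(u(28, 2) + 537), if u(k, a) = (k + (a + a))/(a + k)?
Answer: 15/8071 ≈ 0.0018585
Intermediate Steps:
u(k, a) = (k + 2*a)/(a + k)
1/(u(28, 2) + 537) = 1/((28 + 2*2)/(2 + 28) + 537) = 1/((28 + 4)/30 + 537) = 1/((1/30)*32 + 537) = 1/(16/15 + 537) = 1/(8071/15) = 15/8071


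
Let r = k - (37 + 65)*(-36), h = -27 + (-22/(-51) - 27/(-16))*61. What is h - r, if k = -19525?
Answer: 13019485/816 ≈ 15955.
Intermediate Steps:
h = 83437/816 (h = -27 + (-22*(-1/51) - 27*(-1/16))*61 = -27 + (22/51 + 27/16)*61 = -27 + (1729/816)*61 = -27 + 105469/816 = 83437/816 ≈ 102.25)
r = -15853 (r = -19525 - (37 + 65)*(-36) = -19525 - 102*(-36) = -19525 - 1*(-3672) = -19525 + 3672 = -15853)
h - r = 83437/816 - 1*(-15853) = 83437/816 + 15853 = 13019485/816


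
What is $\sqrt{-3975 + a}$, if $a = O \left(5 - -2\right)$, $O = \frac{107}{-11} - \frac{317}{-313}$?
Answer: $\frac{i \sqrt{47843766179}}{3443} \approx 63.53 i$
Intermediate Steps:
$O = - \frac{30004}{3443}$ ($O = 107 \left(- \frac{1}{11}\right) - - \frac{317}{313} = - \frac{107}{11} + \frac{317}{313} = - \frac{30004}{3443} \approx -8.7145$)
$a = - \frac{210028}{3443}$ ($a = - \frac{30004 \left(5 - -2\right)}{3443} = - \frac{30004 \left(5 + 2\right)}{3443} = \left(- \frac{30004}{3443}\right) 7 = - \frac{210028}{3443} \approx -61.001$)
$\sqrt{-3975 + a} = \sqrt{-3975 - \frac{210028}{3443}} = \sqrt{- \frac{13895953}{3443}} = \frac{i \sqrt{47843766179}}{3443}$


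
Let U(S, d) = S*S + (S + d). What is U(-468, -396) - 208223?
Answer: 9937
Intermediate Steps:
U(S, d) = S + d + S**2 (U(S, d) = S**2 + (S + d) = S + d + S**2)
U(-468, -396) - 208223 = (-468 - 396 + (-468)**2) - 208223 = (-468 - 396 + 219024) - 208223 = 218160 - 208223 = 9937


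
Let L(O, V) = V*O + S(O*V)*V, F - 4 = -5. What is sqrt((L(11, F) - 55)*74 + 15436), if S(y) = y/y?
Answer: 13*sqrt(62) ≈ 102.36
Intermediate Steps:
F = -1 (F = 4 - 5 = -1)
S(y) = 1
L(O, V) = V + O*V (L(O, V) = V*O + 1*V = O*V + V = V + O*V)
sqrt((L(11, F) - 55)*74 + 15436) = sqrt((-(1 + 11) - 55)*74 + 15436) = sqrt((-1*12 - 55)*74 + 15436) = sqrt((-12 - 55)*74 + 15436) = sqrt(-67*74 + 15436) = sqrt(-4958 + 15436) = sqrt(10478) = 13*sqrt(62)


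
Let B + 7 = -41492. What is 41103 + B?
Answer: -396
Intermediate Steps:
B = -41499 (B = -7 - 41492 = -41499)
41103 + B = 41103 - 41499 = -396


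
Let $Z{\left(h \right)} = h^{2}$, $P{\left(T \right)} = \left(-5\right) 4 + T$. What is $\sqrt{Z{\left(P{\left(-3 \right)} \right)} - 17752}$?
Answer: $i \sqrt{17223} \approx 131.24 i$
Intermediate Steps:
$P{\left(T \right)} = -20 + T$
$\sqrt{Z{\left(P{\left(-3 \right)} \right)} - 17752} = \sqrt{\left(-20 - 3\right)^{2} - 17752} = \sqrt{\left(-23\right)^{2} - 17752} = \sqrt{529 - 17752} = \sqrt{-17223} = i \sqrt{17223}$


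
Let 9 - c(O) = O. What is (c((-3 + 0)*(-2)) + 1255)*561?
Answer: 705738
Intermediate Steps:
c(O) = 9 - O
(c((-3 + 0)*(-2)) + 1255)*561 = ((9 - (-3 + 0)*(-2)) + 1255)*561 = ((9 - (-3)*(-2)) + 1255)*561 = ((9 - 1*6) + 1255)*561 = ((9 - 6) + 1255)*561 = (3 + 1255)*561 = 1258*561 = 705738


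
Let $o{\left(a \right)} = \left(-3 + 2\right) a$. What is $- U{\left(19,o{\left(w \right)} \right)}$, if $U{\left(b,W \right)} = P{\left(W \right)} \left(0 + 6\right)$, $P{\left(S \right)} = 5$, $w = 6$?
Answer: $-30$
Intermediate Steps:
$o{\left(a \right)} = - a$
$U{\left(b,W \right)} = 30$ ($U{\left(b,W \right)} = 5 \left(0 + 6\right) = 5 \cdot 6 = 30$)
$- U{\left(19,o{\left(w \right)} \right)} = \left(-1\right) 30 = -30$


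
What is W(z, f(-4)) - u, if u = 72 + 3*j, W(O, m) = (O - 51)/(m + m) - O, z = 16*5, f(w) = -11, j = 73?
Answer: -8191/22 ≈ -372.32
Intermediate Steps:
z = 80
W(O, m) = -O + (-51 + O)/(2*m) (W(O, m) = (-51 + O)/((2*m)) - O = (-51 + O)*(1/(2*m)) - O = (-51 + O)/(2*m) - O = -O + (-51 + O)/(2*m))
u = 291 (u = 72 + 3*73 = 72 + 219 = 291)
W(z, f(-4)) - u = (½)*(-51 + 80 - 2*80*(-11))/(-11) - 1*291 = (½)*(-1/11)*(-51 + 80 + 1760) - 291 = (½)*(-1/11)*1789 - 291 = -1789/22 - 291 = -8191/22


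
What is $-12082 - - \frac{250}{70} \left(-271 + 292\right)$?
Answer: $-12007$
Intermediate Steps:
$-12082 - - \frac{250}{70} \left(-271 + 292\right) = -12082 - \left(-250\right) \frac{1}{70} \cdot 21 = -12082 - \left(- \frac{25}{7}\right) 21 = -12082 - -75 = -12082 + 75 = -12007$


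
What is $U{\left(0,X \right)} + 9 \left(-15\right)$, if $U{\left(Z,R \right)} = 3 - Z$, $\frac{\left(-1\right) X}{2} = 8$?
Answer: $-132$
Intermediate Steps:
$X = -16$ ($X = \left(-2\right) 8 = -16$)
$U{\left(0,X \right)} + 9 \left(-15\right) = \left(3 - 0\right) + 9 \left(-15\right) = \left(3 + 0\right) - 135 = 3 - 135 = -132$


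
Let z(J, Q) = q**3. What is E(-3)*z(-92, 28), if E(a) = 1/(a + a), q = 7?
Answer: -343/6 ≈ -57.167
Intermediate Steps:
z(J, Q) = 343 (z(J, Q) = 7**3 = 343)
E(a) = 1/(2*a)
E(-3)*z(-92, 28) = ((1/2)/(-3))*343 = ((1/2)*(-1/3))*343 = -1/6*343 = -343/6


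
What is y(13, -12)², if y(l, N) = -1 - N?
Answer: 121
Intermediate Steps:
y(13, -12)² = (-1 - 1*(-12))² = (-1 + 12)² = 11² = 121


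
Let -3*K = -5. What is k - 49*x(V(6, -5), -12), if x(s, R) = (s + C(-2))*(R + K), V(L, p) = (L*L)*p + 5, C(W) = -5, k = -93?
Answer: -91233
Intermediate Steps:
K = 5/3 (K = -⅓*(-5) = 5/3 ≈ 1.6667)
V(L, p) = 5 + p*L² (V(L, p) = L²*p + 5 = p*L² + 5 = 5 + p*L²)
x(s, R) = (-5 + s)*(5/3 + R) (x(s, R) = (s - 5)*(R + 5/3) = (-5 + s)*(5/3 + R))
k - 49*x(V(6, -5), -12) = -93 - 49*(-25/3 - 5*(-12) + 5*(5 - 5*6²)/3 - 12*(5 - 5*6²)) = -93 - 49*(-25/3 + 60 + 5*(5 - 5*36)/3 - 12*(5 - 5*36)) = -93 - 49*(-25/3 + 60 + 5*(5 - 180)/3 - 12*(5 - 180)) = -93 - 49*(-25/3 + 60 + (5/3)*(-175) - 12*(-175)) = -93 - 49*(-25/3 + 60 - 875/3 + 2100) = -93 - 49*1860 = -93 - 91140 = -91233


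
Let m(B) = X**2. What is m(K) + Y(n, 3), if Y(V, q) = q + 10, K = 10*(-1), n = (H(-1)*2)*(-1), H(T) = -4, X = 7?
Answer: 62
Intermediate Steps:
n = 8 (n = -4*2*(-1) = -8*(-1) = 8)
K = -10
m(B) = 49 (m(B) = 7**2 = 49)
Y(V, q) = 10 + q
m(K) + Y(n, 3) = 49 + (10 + 3) = 49 + 13 = 62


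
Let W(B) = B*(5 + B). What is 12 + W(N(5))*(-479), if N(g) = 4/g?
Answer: -55264/25 ≈ -2210.6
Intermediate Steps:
12 + W(N(5))*(-479) = 12 + ((4/5)*(5 + 4/5))*(-479) = 12 + ((4*(⅕))*(5 + 4*(⅕)))*(-479) = 12 + (4*(5 + ⅘)/5)*(-479) = 12 + ((⅘)*(29/5))*(-479) = 12 + (116/25)*(-479) = 12 - 55564/25 = -55264/25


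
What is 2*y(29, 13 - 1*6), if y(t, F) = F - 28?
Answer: -42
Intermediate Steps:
y(t, F) = -28 + F
2*y(29, 13 - 1*6) = 2*(-28 + (13 - 1*6)) = 2*(-28 + (13 - 6)) = 2*(-28 + 7) = 2*(-21) = -42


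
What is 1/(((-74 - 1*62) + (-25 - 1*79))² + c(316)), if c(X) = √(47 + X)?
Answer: 19200/1105919879 - 11*√3/3317759637 ≈ 1.7355e-5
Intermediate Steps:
1/(((-74 - 1*62) + (-25 - 1*79))² + c(316)) = 1/(((-74 - 1*62) + (-25 - 1*79))² + √(47 + 316)) = 1/(((-74 - 62) + (-25 - 79))² + √363) = 1/((-136 - 104)² + 11*√3) = 1/((-240)² + 11*√3) = 1/(57600 + 11*√3)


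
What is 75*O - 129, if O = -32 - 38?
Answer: -5379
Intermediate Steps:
O = -70
75*O - 129 = 75*(-70) - 129 = -5250 - 129 = -5379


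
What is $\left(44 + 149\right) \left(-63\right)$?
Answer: $-12159$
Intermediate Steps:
$\left(44 + 149\right) \left(-63\right) = 193 \left(-63\right) = -12159$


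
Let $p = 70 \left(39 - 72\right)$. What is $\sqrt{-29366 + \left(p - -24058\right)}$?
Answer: $i \sqrt{7618} \approx 87.281 i$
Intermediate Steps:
$p = -2310$ ($p = 70 \left(39 - 72\right) = 70 \left(-33\right) = -2310$)
$\sqrt{-29366 + \left(p - -24058\right)} = \sqrt{-29366 - -21748} = \sqrt{-29366 + \left(-2310 + 24058\right)} = \sqrt{-29366 + 21748} = \sqrt{-7618} = i \sqrt{7618}$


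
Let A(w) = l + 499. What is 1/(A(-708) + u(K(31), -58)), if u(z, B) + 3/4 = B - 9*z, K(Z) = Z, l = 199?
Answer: 4/1441 ≈ 0.0027759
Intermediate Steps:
u(z, B) = -¾ + B - 9*z (u(z, B) = -¾ + (B - 9*z) = -¾ + B - 9*z)
A(w) = 698 (A(w) = 199 + 499 = 698)
1/(A(-708) + u(K(31), -58)) = 1/(698 + (-¾ - 58 - 9*31)) = 1/(698 + (-¾ - 58 - 279)) = 1/(698 - 1351/4) = 1/(1441/4) = 4/1441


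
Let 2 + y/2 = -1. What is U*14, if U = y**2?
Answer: 504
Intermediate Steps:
y = -6 (y = -4 + 2*(-1) = -4 - 2 = -6)
U = 36 (U = (-6)**2 = 36)
U*14 = 36*14 = 504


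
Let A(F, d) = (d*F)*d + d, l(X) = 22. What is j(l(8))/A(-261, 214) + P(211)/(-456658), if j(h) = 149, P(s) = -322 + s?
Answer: 314672530/1364555981159 ≈ 0.00023060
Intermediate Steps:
A(F, d) = d + F*d² (A(F, d) = (F*d)*d + d = F*d² + d = d + F*d²)
j(l(8))/A(-261, 214) + P(211)/(-456658) = 149/((214*(1 - 261*214))) + (-322 + 211)/(-456658) = 149/((214*(1 - 55854))) - 111*(-1/456658) = 149/((214*(-55853))) + 111/456658 = 149/(-11952542) + 111/456658 = 149*(-1/11952542) + 111/456658 = -149/11952542 + 111/456658 = 314672530/1364555981159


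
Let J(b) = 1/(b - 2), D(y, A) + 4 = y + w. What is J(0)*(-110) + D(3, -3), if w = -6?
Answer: 48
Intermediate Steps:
D(y, A) = -10 + y (D(y, A) = -4 + (y - 6) = -4 + (-6 + y) = -10 + y)
J(b) = 1/(-2 + b)
J(0)*(-110) + D(3, -3) = -110/(-2 + 0) + (-10 + 3) = -110/(-2) - 7 = -1/2*(-110) - 7 = 55 - 7 = 48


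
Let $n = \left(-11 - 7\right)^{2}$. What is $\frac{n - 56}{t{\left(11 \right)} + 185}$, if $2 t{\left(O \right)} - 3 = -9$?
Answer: $\frac{134}{91} \approx 1.4725$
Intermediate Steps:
$t{\left(O \right)} = -3$ ($t{\left(O \right)} = \frac{3}{2} + \frac{1}{2} \left(-9\right) = \frac{3}{2} - \frac{9}{2} = -3$)
$n = 324$ ($n = \left(-18\right)^{2} = 324$)
$\frac{n - 56}{t{\left(11 \right)} + 185} = \frac{324 - 56}{-3 + 185} = \frac{268}{182} = 268 \cdot \frac{1}{182} = \frac{134}{91}$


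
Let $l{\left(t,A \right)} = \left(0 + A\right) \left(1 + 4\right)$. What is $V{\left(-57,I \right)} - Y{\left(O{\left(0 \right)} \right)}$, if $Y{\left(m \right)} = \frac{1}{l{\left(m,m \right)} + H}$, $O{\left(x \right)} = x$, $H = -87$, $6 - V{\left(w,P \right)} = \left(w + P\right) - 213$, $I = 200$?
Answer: $\frac{6613}{87} \approx 76.011$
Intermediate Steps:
$V{\left(w,P \right)} = 219 - P - w$ ($V{\left(w,P \right)} = 6 - \left(\left(w + P\right) - 213\right) = 6 - \left(\left(P + w\right) - 213\right) = 6 - \left(-213 + P + w\right) = 219 - P - w$)
$l{\left(t,A \right)} = 5 A$ ($l{\left(t,A \right)} = A 5 = 5 A$)
$Y{\left(m \right)} = \frac{1}{-87 + 5 m}$ ($Y{\left(m \right)} = \frac{1}{5 m - 87} = \frac{1}{-87 + 5 m}$)
$V{\left(-57,I \right)} - Y{\left(O{\left(0 \right)} \right)} = \left(219 - 200 - -57\right) - \frac{1}{-87 + 5 \cdot 0} = \left(219 - 200 + 57\right) - \frac{1}{-87 + 0} = 76 - \frac{1}{-87} = 76 - - \frac{1}{87} = 76 + \frac{1}{87} = \frac{6613}{87}$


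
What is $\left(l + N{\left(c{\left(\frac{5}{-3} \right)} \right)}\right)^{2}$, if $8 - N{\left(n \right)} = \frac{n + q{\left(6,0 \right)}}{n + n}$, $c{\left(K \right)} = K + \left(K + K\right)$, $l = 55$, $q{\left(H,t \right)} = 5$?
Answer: $3969$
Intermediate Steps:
$c{\left(K \right)} = 3 K$ ($c{\left(K \right)} = K + 2 K = 3 K$)
$N{\left(n \right)} = 8 - \frac{5 + n}{2 n}$ ($N{\left(n \right)} = 8 - \frac{n + 5}{n + n} = 8 - \frac{5 + n}{2 n}$)
$\left(l + N{\left(c{\left(\frac{5}{-3} \right)} \right)}\right)^{2} = \left(55 + \frac{5 \left(-1 + 3 \cdot 3 \frac{5}{-3}\right)}{2 \cdot 3 \frac{5}{-3}}\right)^{2} = \left(55 + \frac{5 \left(-1 + 3 \cdot 3 \cdot 5 \left(- \frac{1}{3}\right)\right)}{2 \cdot 3 \cdot 5 \left(- \frac{1}{3}\right)}\right)^{2} = \left(55 + \frac{5 \left(-1 + 3 \cdot 3 \left(- \frac{5}{3}\right)\right)}{2 \cdot 3 \left(- \frac{5}{3}\right)}\right)^{2} = \left(55 + \frac{5 \left(-1 + 3 \left(-5\right)\right)}{2 \left(-5\right)}\right)^{2} = \left(55 + \frac{5}{2} \left(- \frac{1}{5}\right) \left(-1 - 15\right)\right)^{2} = \left(55 + \frac{5}{2} \left(- \frac{1}{5}\right) \left(-16\right)\right)^{2} = \left(55 + 8\right)^{2} = 63^{2} = 3969$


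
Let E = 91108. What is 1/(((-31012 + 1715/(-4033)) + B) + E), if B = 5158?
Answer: 4033/263167667 ≈ 1.5325e-5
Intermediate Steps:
1/(((-31012 + 1715/(-4033)) + B) + E) = 1/(((-31012 + 1715/(-4033)) + 5158) + 91108) = 1/(((-31012 + 1715*(-1/4033)) + 5158) + 91108) = 1/(((-31012 - 1715/4033) + 5158) + 91108) = 1/((-125073111/4033 + 5158) + 91108) = 1/(-104270897/4033 + 91108) = 1/(263167667/4033) = 4033/263167667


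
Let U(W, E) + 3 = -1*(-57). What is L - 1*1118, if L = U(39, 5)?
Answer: -1064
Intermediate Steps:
U(W, E) = 54 (U(W, E) = -3 - 1*(-57) = -3 + 57 = 54)
L = 54
L - 1*1118 = 54 - 1*1118 = 54 - 1118 = -1064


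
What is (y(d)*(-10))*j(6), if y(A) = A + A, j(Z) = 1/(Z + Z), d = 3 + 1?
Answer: -20/3 ≈ -6.6667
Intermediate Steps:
d = 4
j(Z) = 1/(2*Z)
y(A) = 2*A
(y(d)*(-10))*j(6) = ((2*4)*(-10))*((½)/6) = (8*(-10))*((½)*(⅙)) = -80*1/12 = -20/3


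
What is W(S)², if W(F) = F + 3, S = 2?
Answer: 25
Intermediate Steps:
W(F) = 3 + F
W(S)² = (3 + 2)² = 5² = 25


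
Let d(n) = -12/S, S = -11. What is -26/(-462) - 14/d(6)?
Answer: -5903/462 ≈ -12.777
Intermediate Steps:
d(n) = 12/11 (d(n) = -12/(-11) = -12*(-1/11) = 12/11)
-26/(-462) - 14/d(6) = -26/(-462) - 14/12/11 = -26*(-1/462) - 14*11/12 = 13/231 - 77/6 = -5903/462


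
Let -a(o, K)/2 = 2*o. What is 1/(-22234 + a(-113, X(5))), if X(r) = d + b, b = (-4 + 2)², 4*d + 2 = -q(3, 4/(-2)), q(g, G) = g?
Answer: -1/21782 ≈ -4.5909e-5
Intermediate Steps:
d = -5/4 (d = -½ + (-1*3)/4 = -½ + (¼)*(-3) = -½ - ¾ = -5/4 ≈ -1.2500)
b = 4 (b = (-2)² = 4)
X(r) = 11/4 (X(r) = -5/4 + 4 = 11/4)
a(o, K) = -4*o
1/(-22234 + a(-113, X(5))) = 1/(-22234 - 4*(-113)) = 1/(-22234 + 452) = 1/(-21782) = -1/21782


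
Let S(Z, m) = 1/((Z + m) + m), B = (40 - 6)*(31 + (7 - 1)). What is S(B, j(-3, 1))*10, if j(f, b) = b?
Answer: 1/126 ≈ 0.0079365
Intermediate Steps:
B = 1258 (B = 34*(31 + 6) = 34*37 = 1258)
S(Z, m) = 1/(Z + 2*m)
S(B, j(-3, 1))*10 = 10/(1258 + 2*1) = 10/(1258 + 2) = 10/1260 = (1/1260)*10 = 1/126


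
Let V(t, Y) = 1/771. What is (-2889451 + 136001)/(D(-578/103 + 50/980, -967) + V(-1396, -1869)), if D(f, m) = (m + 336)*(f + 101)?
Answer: 21428653035300/468678025771 ≈ 45.721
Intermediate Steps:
V(t, Y) = 1/771
D(f, m) = (101 + f)*(336 + m) (D(f, m) = (336 + m)*(101 + f) = (101 + f)*(336 + m))
(-2889451 + 136001)/(D(-578/103 + 50/980, -967) + V(-1396, -1869)) = (-2889451 + 136001)/((33936 + 101*(-967) + 336*(-578/103 + 50/980) + (-578/103 + 50/980)*(-967)) + 1/771) = -2753450/((33936 - 97667 + 336*(-578*1/103 + 50*(1/980)) + (-578*1/103 + 50*(1/980))*(-967)) + 1/771) = -2753450/((33936 - 97667 + 336*(-578/103 + 5/98) + (-578/103 + 5/98)*(-967)) + 1/771) = -2753450/((33936 - 97667 + 336*(-56129/10094) - 56129/10094*(-967)) + 1/771) = -2753450/((33936 - 97667 - 1347096/721 + 54276743/10094) + 1/771) = -2753450/(-607883315/10094 + 1/771) = -2753450/(-468678025771/7782474) = -2753450*(-7782474/468678025771) = 21428653035300/468678025771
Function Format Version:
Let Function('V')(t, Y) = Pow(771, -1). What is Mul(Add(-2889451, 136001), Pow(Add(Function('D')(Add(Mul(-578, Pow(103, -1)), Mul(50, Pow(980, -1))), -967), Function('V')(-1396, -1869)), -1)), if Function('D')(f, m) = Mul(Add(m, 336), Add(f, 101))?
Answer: Rational(21428653035300, 468678025771) ≈ 45.721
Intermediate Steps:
Function('V')(t, Y) = Rational(1, 771)
Function('D')(f, m) = Mul(Add(101, f), Add(336, m)) (Function('D')(f, m) = Mul(Add(336, m), Add(101, f)) = Mul(Add(101, f), Add(336, m)))
Mul(Add(-2889451, 136001), Pow(Add(Function('D')(Add(Mul(-578, Pow(103, -1)), Mul(50, Pow(980, -1))), -967), Function('V')(-1396, -1869)), -1)) = Mul(Add(-2889451, 136001), Pow(Add(Add(33936, Mul(101, -967), Mul(336, Add(Mul(-578, Pow(103, -1)), Mul(50, Pow(980, -1)))), Mul(Add(Mul(-578, Pow(103, -1)), Mul(50, Pow(980, -1))), -967)), Rational(1, 771)), -1)) = Mul(-2753450, Pow(Add(Add(33936, -97667, Mul(336, Add(Mul(-578, Rational(1, 103)), Mul(50, Rational(1, 980)))), Mul(Add(Mul(-578, Rational(1, 103)), Mul(50, Rational(1, 980))), -967)), Rational(1, 771)), -1)) = Mul(-2753450, Pow(Add(Add(33936, -97667, Mul(336, Add(Rational(-578, 103), Rational(5, 98))), Mul(Add(Rational(-578, 103), Rational(5, 98)), -967)), Rational(1, 771)), -1)) = Mul(-2753450, Pow(Add(Add(33936, -97667, Mul(336, Rational(-56129, 10094)), Mul(Rational(-56129, 10094), -967)), Rational(1, 771)), -1)) = Mul(-2753450, Pow(Add(Add(33936, -97667, Rational(-1347096, 721), Rational(54276743, 10094)), Rational(1, 771)), -1)) = Mul(-2753450, Pow(Add(Rational(-607883315, 10094), Rational(1, 771)), -1)) = Mul(-2753450, Pow(Rational(-468678025771, 7782474), -1)) = Mul(-2753450, Rational(-7782474, 468678025771)) = Rational(21428653035300, 468678025771)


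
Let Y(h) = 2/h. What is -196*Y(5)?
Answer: -392/5 ≈ -78.400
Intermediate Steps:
-196*Y(5) = -392/5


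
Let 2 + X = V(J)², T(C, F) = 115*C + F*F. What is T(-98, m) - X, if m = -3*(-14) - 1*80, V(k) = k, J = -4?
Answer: -9840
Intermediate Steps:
m = -38 (m = 42 - 80 = -38)
T(C, F) = F² + 115*C (T(C, F) = 115*C + F² = F² + 115*C)
X = 14 (X = -2 + (-4)² = -2 + 16 = 14)
T(-98, m) - X = ((-38)² + 115*(-98)) - 1*14 = (1444 - 11270) - 14 = -9826 - 14 = -9840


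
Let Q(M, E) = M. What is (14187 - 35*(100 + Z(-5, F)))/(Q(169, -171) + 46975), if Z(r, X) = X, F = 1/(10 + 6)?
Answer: 170957/754304 ≈ 0.22664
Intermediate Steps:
F = 1/16 ≈ 0.062500
(14187 - 35*(100 + Z(-5, F)))/(Q(169, -171) + 46975) = (14187 - 35*(100 + 1/16))/(169 + 46975) = (14187 - 35*1601/16)/47144 = (14187 - 56035/16)*(1/47144) = (170957/16)*(1/47144) = 170957/754304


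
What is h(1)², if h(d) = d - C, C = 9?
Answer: 64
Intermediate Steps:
h(d) = -9 + d (h(d) = d - 1*9 = d - 9 = -9 + d)
h(1)² = (-9 + 1)² = (-8)² = 64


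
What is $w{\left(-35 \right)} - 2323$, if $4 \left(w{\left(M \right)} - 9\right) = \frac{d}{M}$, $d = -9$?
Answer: $- \frac{323951}{140} \approx -2313.9$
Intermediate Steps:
$w{\left(M \right)} = 9 - \frac{9}{4 M}$ ($w{\left(M \right)} = 9 + \frac{\left(-9\right) \frac{1}{M}}{4} = 9 - \frac{9}{4 M}$)
$w{\left(-35 \right)} - 2323 = \left(9 - \frac{9}{4 \left(-35\right)}\right) - 2323 = \left(9 - - \frac{9}{140}\right) - 2323 = \left(9 + \frac{9}{140}\right) - 2323 = \frac{1269}{140} - 2323 = - \frac{323951}{140}$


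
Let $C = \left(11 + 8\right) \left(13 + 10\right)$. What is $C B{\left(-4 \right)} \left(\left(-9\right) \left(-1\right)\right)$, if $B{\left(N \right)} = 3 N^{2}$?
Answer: $188784$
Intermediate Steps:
$C = 437$ ($C = 19 \cdot 23 = 437$)
$C B{\left(-4 \right)} \left(\left(-9\right) \left(-1\right)\right) = 437 \cdot 3 \left(-4\right)^{2} \left(\left(-9\right) \left(-1\right)\right) = 437 \cdot 3 \cdot 16 \cdot 9 = 437 \cdot 48 \cdot 9 = 20976 \cdot 9 = 188784$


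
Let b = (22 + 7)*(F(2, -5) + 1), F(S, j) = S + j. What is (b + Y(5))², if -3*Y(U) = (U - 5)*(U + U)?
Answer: 3364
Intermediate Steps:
Y(U) = -2*U*(-5 + U)/3 (Y(U) = -(U - 5)*(U + U)/3 = -(-5 + U)*2*U/3 = -2*U*(-5 + U)/3)
b = -58 (b = (22 + 7)*((2 - 5) + 1) = 29*(-3 + 1) = 29*(-2) = -58)
(b + Y(5))² = (-58 + (⅔)*5*(5 - 1*5))² = (-58 + (⅔)*5*(5 - 5))² = (-58 + (⅔)*5*0)² = (-58 + 0)² = (-58)² = 3364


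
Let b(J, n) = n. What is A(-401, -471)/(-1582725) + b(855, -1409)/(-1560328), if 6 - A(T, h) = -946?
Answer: 744627269/2469570133800 ≈ 0.00030152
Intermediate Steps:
A(T, h) = 952 (A(T, h) = 6 - 1*(-946) = 6 + 946 = 952)
A(-401, -471)/(-1582725) + b(855, -1409)/(-1560328) = 952/(-1582725) - 1409/(-1560328) = 952*(-1/1582725) - 1409*(-1/1560328) = -952/1582725 + 1409/1560328 = 744627269/2469570133800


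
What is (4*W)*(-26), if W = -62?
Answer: 6448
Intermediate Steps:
(4*W)*(-26) = (4*(-62))*(-26) = -248*(-26) = 6448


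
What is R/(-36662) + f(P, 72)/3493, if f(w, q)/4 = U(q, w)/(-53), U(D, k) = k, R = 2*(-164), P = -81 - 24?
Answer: 5437168/484799957 ≈ 0.011215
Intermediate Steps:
P = -105
R = -328
f(w, q) = -4*w/53 (f(w, q) = 4*(w/(-53)) = 4*(w*(-1/53)) = 4*(-w/53) = -4*w/53)
R/(-36662) + f(P, 72)/3493 = -328/(-36662) - 4/53*(-105)/3493 = -328*(-1/36662) + (420/53)*(1/3493) = 164/18331 + 60/26447 = 5437168/484799957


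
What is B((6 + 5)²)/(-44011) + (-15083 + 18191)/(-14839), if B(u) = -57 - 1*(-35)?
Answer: -12405430/59370839 ≈ -0.20895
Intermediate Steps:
B(u) = -22 (B(u) = -57 + 35 = -22)
B((6 + 5)²)/(-44011) + (-15083 + 18191)/(-14839) = -22/(-44011) + (-15083 + 18191)/(-14839) = -22*(-1/44011) + 3108*(-1/14839) = 2/4001 - 3108/14839 = -12405430/59370839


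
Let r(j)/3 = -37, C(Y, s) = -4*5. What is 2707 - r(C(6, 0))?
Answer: 2818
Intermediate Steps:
C(Y, s) = -20
r(j) = -111 (r(j) = 3*(-37) = -111)
2707 - r(C(6, 0)) = 2707 - 1*(-111) = 2707 + 111 = 2818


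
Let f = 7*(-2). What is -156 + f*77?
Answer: -1234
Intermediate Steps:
f = -14
-156 + f*77 = -156 - 14*77 = -156 - 1078 = -1234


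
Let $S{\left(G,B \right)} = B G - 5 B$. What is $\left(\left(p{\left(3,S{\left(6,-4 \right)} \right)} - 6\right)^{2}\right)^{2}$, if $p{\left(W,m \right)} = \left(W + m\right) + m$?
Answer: $14641$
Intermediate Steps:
$S{\left(G,B \right)} = - 5 B + B G$
$p{\left(W,m \right)} = W + 2 m$
$\left(\left(p{\left(3,S{\left(6,-4 \right)} \right)} - 6\right)^{2}\right)^{2} = \left(\left(\left(3 + 2 \left(- 4 \left(-5 + 6\right)\right)\right) - 6\right)^{2}\right)^{2} = \left(\left(\left(3 + 2 \left(\left(-4\right) 1\right)\right) - 6\right)^{2}\right)^{2} = \left(\left(\left(3 + 2 \left(-4\right)\right) - 6\right)^{2}\right)^{2} = \left(\left(\left(3 - 8\right) - 6\right)^{2}\right)^{2} = \left(\left(-5 - 6\right)^{2}\right)^{2} = \left(\left(-11\right)^{2}\right)^{2} = 121^{2} = 14641$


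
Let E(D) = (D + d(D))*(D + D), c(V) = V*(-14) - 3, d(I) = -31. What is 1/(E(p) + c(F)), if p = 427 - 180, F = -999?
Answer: 1/120687 ≈ 8.2859e-6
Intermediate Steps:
p = 247
c(V) = -3 - 14*V (c(V) = -14*V - 3 = -3 - 14*V)
E(D) = 2*D*(-31 + D) (E(D) = (D - 31)*(D + D) = (-31 + D)*(2*D) = 2*D*(-31 + D))
1/(E(p) + c(F)) = 1/(2*247*(-31 + 247) + (-3 - 14*(-999))) = 1/(2*247*216 + (-3 + 13986)) = 1/(106704 + 13983) = 1/120687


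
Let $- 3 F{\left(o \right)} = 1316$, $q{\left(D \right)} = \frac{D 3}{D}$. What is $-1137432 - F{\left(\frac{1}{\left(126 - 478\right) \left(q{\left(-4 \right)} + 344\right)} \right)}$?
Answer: $- \frac{3410980}{3} \approx -1.137 \cdot 10^{6}$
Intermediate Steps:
$q{\left(D \right)} = 3$ ($q{\left(D \right)} = \frac{3 D}{D} = 3$)
$F{\left(o \right)} = - \frac{1316}{3}$ ($F{\left(o \right)} = \left(- \frac{1}{3}\right) 1316 = - \frac{1316}{3}$)
$-1137432 - F{\left(\frac{1}{\left(126 - 478\right) \left(q{\left(-4 \right)} + 344\right)} \right)} = -1137432 - - \frac{1316}{3} = -1137432 + \frac{1316}{3} = - \frac{3410980}{3}$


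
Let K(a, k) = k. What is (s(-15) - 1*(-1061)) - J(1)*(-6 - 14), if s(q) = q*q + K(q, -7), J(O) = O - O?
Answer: 1279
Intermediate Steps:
J(O) = 0
s(q) = -7 + q² (s(q) = q*q - 7 = q² - 7 = -7 + q²)
(s(-15) - 1*(-1061)) - J(1)*(-6 - 14) = ((-7 + (-15)²) - 1*(-1061)) - 0*(-6 - 14) = ((-7 + 225) + 1061) - 0*(-20) = (218 + 1061) - 1*0 = 1279 + 0 = 1279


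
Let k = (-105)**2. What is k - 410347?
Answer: -399322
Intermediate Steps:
k = 11025
k - 410347 = 11025 - 410347 = -399322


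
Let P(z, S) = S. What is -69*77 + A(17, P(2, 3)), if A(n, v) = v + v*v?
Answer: -5301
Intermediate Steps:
A(n, v) = v + v²
-69*77 + A(17, P(2, 3)) = -69*77 + 3*(1 + 3) = -5313 + 3*4 = -5313 + 12 = -5301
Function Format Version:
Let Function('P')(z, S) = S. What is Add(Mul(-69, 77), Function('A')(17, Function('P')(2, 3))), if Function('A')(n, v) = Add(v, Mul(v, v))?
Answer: -5301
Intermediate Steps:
Function('A')(n, v) = Add(v, Pow(v, 2))
Add(Mul(-69, 77), Function('A')(17, Function('P')(2, 3))) = Add(Mul(-69, 77), Mul(3, Add(1, 3))) = Add(-5313, Mul(3, 4)) = Add(-5313, 12) = -5301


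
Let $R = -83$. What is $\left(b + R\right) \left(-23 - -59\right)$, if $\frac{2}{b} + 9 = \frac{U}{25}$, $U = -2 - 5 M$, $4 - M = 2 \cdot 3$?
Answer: $- \frac{650196}{217} \approx -2996.3$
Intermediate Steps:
$M = -2$ ($M = 4 - 2 \cdot 3 = 4 - 6 = -2$)
$U = 8$ ($U = -2 - -10 = -2 + 10 = 8$)
$b = - \frac{50}{217}$ ($b = \frac{2}{-9 + \frac{8}{25}} = \frac{2}{- \frac{217}{25}} = 2 \left(- \frac{25}{217}\right) = - \frac{50}{217} \approx -0.23041$)
$\left(b + R\right) \left(-23 - -59\right) = \left(- \frac{50}{217} - 83\right) \left(-23 - -59\right) = - \frac{18061 \left(-23 + 59\right)}{217} = \left(- \frac{18061}{217}\right) 36 = - \frac{650196}{217}$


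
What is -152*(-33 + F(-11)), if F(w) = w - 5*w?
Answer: -1672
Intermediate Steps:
F(w) = -4*w (F(w) = w - 5*w = -4*w)
-152*(-33 + F(-11)) = -152*(-33 - 4*(-11)) = -152*(-33 + 44) = -152*11 = -1672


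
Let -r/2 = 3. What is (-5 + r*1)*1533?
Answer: -16863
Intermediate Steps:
r = -6 (r = -2*3 = -6)
(-5 + r*1)*1533 = (-5 - 6*1)*1533 = (-5 - 6)*1533 = -11*1533 = -16863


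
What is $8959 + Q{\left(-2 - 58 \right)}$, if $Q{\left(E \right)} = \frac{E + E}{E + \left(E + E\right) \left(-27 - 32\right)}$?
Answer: $\frac{1048201}{117} \approx 8959.0$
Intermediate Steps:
$Q{\left(E \right)} = - \frac{2}{117}$ ($Q{\left(E \right)} = \frac{2 E}{E + 2 E \left(-59\right)} = \frac{2 E}{E - 118 E} = \frac{2 E}{\left(-117\right) E} = 2 E \left(- \frac{1}{117 E}\right) = - \frac{2}{117}$)
$8959 + Q{\left(-2 - 58 \right)} = 8959 - \frac{2}{117} = \frac{1048201}{117}$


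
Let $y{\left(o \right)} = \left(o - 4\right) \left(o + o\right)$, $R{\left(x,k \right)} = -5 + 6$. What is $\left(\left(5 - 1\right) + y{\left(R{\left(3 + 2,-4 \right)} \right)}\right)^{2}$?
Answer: $4$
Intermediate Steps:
$R{\left(x,k \right)} = 1$
$y{\left(o \right)} = 2 o \left(-4 + o\right)$ ($y{\left(o \right)} = \left(-4 + o\right) 2 o = 2 o \left(-4 + o\right)$)
$\left(\left(5 - 1\right) + y{\left(R{\left(3 + 2,-4 \right)} \right)}\right)^{2} = \left(\left(5 - 1\right) + 2 \cdot 1 \left(-4 + 1\right)\right)^{2} = \left(4 + 2 \cdot 1 \left(-3\right)\right)^{2} = \left(4 - 6\right)^{2} = \left(-2\right)^{2} = 4$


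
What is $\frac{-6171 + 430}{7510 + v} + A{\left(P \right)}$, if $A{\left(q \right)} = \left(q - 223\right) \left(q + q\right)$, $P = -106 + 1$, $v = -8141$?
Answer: $\frac{43469021}{631} \approx 68889.0$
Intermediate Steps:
$P = -105$
$A{\left(q \right)} = 2 q \left(-223 + q\right)$ ($A{\left(q \right)} = \left(-223 + q\right) 2 q = 2 q \left(-223 + q\right)$)
$\frac{-6171 + 430}{7510 + v} + A{\left(P \right)} = \frac{-6171 + 430}{7510 - 8141} + 2 \left(-105\right) \left(-223 - 105\right) = - \frac{5741}{-631} + 2 \left(-105\right) \left(-328\right) = \left(-5741\right) \left(- \frac{1}{631}\right) + 68880 = \frac{5741}{631} + 68880 = \frac{43469021}{631}$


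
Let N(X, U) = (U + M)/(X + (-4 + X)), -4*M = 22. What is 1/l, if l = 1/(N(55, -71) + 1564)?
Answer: 331415/212 ≈ 1563.3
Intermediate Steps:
M = -11/2 (M = -¼*22 = -11/2 ≈ -5.5000)
N(X, U) = (-11/2 + U)/(-4 + 2*X) (N(X, U) = (U - 11/2)/(X + (-4 + X)) = (-11/2 + U)/(-4 + 2*X))
l = 212/331415 (l = 1/((-11 + 2*(-71))/(4*(-2 + 55)) + 1564) = 1/((¼)*(-11 - 142)/53 + 1564) = 1/((¼)*(1/53)*(-153) + 1564) = 1/(-153/212 + 1564) = 1/(331415/212) = 212/331415 ≈ 0.00063968)
1/l = 1/(212/331415) = 331415/212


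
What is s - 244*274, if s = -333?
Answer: -67189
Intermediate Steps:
s - 244*274 = -333 - 244*274 = -333 - 66856 = -67189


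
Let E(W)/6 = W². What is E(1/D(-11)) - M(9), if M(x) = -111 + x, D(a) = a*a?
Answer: 1493388/14641 ≈ 102.00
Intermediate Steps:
D(a) = a²
E(W) = 6*W²
E(1/D(-11)) - M(9) = 6*(1/((-11)²))² - (-111 + 9) = 6*(1/121)² - 1*(-102) = 6*(1/121)² + 102 = 6*(1/14641) + 102 = 6/14641 + 102 = 1493388/14641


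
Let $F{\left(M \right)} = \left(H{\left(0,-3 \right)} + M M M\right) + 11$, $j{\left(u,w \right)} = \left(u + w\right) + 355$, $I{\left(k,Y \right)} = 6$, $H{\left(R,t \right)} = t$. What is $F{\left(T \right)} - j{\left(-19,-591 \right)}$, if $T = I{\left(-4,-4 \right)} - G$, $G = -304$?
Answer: $29791263$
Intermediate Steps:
$j{\left(u,w \right)} = 355 + u + w$
$T = 310$ ($T = 6 - -304 = 6 + 304 = 310$)
$F{\left(M \right)} = 8 + M^{3}$ ($F{\left(M \right)} = \left(-3 + M M M\right) + 11 = \left(-3 + M^{2} M\right) + 11 = \left(-3 + M^{3}\right) + 11 = 8 + M^{3}$)
$F{\left(T \right)} - j{\left(-19,-591 \right)} = \left(8 + 310^{3}\right) - \left(355 - 19 - 591\right) = \left(8 + 29791000\right) - -255 = 29791008 + 255 = 29791263$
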